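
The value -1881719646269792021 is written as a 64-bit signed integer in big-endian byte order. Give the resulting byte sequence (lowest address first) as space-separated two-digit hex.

Two's complement of -1881719646269792021 in 64 bits: 1881719646269792021 = 0x1A1D360C6AC8DF15; invert → 0xE5E2C9F3953720EA; add 1 → 0xE5E2C9F3953720EB.
Split into bytes (most-significant first): E5 E2 C9 F3 95 37 20 EB.
Big-endian: lowest address holds the most-significant byte.
So the memory order matches the most-significant-first order: E5 E2 C9 F3 95 37 20 EB.

E5 E2 C9 F3 95 37 20 EB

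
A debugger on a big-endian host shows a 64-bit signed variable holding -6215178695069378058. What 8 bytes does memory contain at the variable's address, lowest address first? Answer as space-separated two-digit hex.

Two's complement of -6215178695069378058 in 64 bits: 6215178695069378058 = 0x5640C017FF2FA60A; invert → 0xA9BF3FE800D059F5; add 1 → 0xA9BF3FE800D059F6.
Split into bytes (most-significant first): A9 BF 3F E8 00 D0 59 F6.
Big-endian: lowest address holds the most-significant byte.
So the memory order matches the most-significant-first order: A9 BF 3F E8 00 D0 59 F6.

A9 BF 3F E8 00 D0 59 F6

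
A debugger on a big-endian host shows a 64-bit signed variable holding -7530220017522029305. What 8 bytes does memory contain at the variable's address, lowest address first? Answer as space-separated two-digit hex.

Two's complement of -7530220017522029305 in 64 bits: 7530220017522029305 = 0x6880B73588EFB2F9; invert → 0x977F48CA77104D06; add 1 → 0x977F48CA77104D07.
Split into bytes (most-significant first): 97 7F 48 CA 77 10 4D 07.
Big-endian stores the most-significant byte at the lowest address.
So the memory order matches the most-significant-first order: 97 7F 48 CA 77 10 4D 07.

97 7F 48 CA 77 10 4D 07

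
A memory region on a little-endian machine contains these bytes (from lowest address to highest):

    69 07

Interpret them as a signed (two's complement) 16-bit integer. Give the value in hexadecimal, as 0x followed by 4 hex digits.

Little-endian: lowest address holds the least-significant byte.
Reassemble most-significant byte first: 07 69 → 0x0769.

0x0769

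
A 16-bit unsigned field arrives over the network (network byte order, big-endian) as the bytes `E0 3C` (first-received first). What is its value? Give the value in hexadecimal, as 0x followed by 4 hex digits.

0xE03C

In big-endian order the high byte comes first in memory.
The bytes are already most-significant first: 0xE03C.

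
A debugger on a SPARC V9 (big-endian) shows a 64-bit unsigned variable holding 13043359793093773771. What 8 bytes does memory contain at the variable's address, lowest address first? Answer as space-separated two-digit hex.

B5 03 52 A0 08 F7 89 CB

13043359793093773771 in hexadecimal, padded to 64 bits, is 0xB50352A008F789CB.
Split into bytes (most-significant first): B5 03 52 A0 08 F7 89 CB.
Big-endian stores the most-significant byte at the lowest address.
So the memory order matches the most-significant-first order: B5 03 52 A0 08 F7 89 CB.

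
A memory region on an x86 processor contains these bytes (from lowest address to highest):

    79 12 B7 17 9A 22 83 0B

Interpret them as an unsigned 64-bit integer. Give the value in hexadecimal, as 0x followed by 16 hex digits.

0x0B83229A17B71279

In little-endian order the low byte comes first in memory.
Reassemble most-significant byte first: 0B 83 22 9A 17 B7 12 79 → 0x0B83229A17B71279.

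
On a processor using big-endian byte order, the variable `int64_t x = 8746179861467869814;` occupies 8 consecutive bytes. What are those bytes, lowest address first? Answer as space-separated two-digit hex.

8746179861467869814 in hexadecimal, padded to 64 bits, is 0x7960AC3EA877B276.
Split into bytes (most-significant first): 79 60 AC 3E A8 77 B2 76.
In big-endian order the high byte comes first in memory.
So the memory order matches the most-significant-first order: 79 60 AC 3E A8 77 B2 76.

79 60 AC 3E A8 77 B2 76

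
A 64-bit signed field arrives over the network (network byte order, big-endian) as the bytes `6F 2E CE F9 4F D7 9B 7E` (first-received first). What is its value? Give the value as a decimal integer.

8011568357320399742

In big-endian order the high byte comes first in memory.
The bytes are already most-significant first: 0x6F2ECEF94FD79B7E.
0x6F2ECEF94FD79B7E = 8011568357320399742.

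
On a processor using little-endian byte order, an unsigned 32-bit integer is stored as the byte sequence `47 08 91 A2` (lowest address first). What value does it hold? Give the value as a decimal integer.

In little-endian order the low byte comes first in memory.
Reassemble most-significant byte first: A2 91 08 47 → 0xA2910847.
0xA2910847 = 2727413831.

2727413831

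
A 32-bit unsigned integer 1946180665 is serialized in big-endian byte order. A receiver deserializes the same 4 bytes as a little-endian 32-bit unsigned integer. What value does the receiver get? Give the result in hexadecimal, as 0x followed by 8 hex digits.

0x395C0074

1946180665 in 32-bit hexadecimal is 0x74005C39.
Stored big-endian, the bytes at ascending addresses are 74 00 5C 39.
Read back as little-endian, the first byte is least significant, giving 0x395C0074.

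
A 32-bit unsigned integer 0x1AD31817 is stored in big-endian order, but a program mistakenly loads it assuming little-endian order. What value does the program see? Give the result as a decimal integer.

Stored big-endian, the bytes at ascending addresses are 1A D3 18 17.
Read back as little-endian, the first byte is least significant, giving 0x1718D31A.
0x1718D31A = 387502874.

387502874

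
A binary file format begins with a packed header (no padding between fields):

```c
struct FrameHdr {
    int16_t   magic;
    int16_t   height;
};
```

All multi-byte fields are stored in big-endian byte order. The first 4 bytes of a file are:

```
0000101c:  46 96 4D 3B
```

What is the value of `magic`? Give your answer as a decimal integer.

`magic` is the first field, at byte offset 0, occupying 2 bytes.
Bytes at offsets 0..1: 46 96.
Big-endian: lowest address holds the most-significant byte.
The bytes are already most-significant first: 0x4696.
0x4696 = 18070.

18070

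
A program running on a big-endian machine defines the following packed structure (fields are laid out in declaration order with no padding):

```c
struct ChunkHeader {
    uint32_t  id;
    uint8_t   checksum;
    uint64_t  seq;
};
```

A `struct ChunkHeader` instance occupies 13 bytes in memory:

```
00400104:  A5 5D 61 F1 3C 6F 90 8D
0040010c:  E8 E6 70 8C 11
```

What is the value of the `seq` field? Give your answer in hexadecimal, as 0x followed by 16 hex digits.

0x6F908DE8E6708C11

`seq` follows `id` (4 B), `checksum` (1 B), so it starts at offset 4 + 1 = 5 and occupies 8 bytes.
Bytes at offsets 5..12: 6F 90 8D E8 E6 70 8C 11.
In big-endian order the high byte comes first in memory.
The bytes are already most-significant first: 0x6F908DE8E6708C11.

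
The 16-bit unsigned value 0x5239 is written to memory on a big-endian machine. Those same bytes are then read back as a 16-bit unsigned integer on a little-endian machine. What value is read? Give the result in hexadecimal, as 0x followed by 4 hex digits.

0x3952

Stored big-endian, the bytes at ascending addresses are 52 39.
Read back as little-endian, the first byte is least significant, giving 0x3952.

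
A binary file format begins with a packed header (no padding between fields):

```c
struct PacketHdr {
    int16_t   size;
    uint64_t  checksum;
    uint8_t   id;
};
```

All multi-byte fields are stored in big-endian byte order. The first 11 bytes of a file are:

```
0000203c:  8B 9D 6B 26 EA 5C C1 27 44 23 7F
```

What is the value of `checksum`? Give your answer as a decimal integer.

7721116295271760931

`checksum` follows `size` (2 bytes), so it starts at byte offset 2 and occupies 8 bytes.
Bytes at offsets 2..9: 6B 26 EA 5C C1 27 44 23.
Big-endian: lowest address holds the most-significant byte.
The bytes are already most-significant first: 0x6B26EA5CC1274423.
0x6B26EA5CC1274423 = 7721116295271760931.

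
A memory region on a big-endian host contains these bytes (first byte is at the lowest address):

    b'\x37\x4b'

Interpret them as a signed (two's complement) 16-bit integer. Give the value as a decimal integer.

14155

Big-endian stores the most-significant byte at the lowest address.
The bytes are already most-significant first: 0x374B.
0x374B = 14155.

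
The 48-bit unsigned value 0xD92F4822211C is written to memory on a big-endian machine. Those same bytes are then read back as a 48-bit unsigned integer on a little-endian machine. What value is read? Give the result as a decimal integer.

30928634654681

Stored big-endian, the bytes at ascending addresses are D9 2F 48 22 21 1C.
Read back as little-endian, the first byte is least significant, giving 0x1C2122482FD9.
0x1C2122482FD9 = 30928634654681.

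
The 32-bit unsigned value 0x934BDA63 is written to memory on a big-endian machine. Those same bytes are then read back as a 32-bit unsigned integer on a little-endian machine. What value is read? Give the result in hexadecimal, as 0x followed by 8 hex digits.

0x63DA4B93

Stored big-endian, the bytes at ascending addresses are 93 4B DA 63.
Read back as little-endian, the first byte is least significant, giving 0x63DA4B93.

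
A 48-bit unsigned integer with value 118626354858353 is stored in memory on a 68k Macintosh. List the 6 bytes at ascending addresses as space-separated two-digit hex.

118626354858353 in hexadecimal, padded to 48 bits, is 0x6BE3D9BE0971.
Split into bytes (most-significant first): 6B E3 D9 BE 09 71.
Big-endian: lowest address holds the most-significant byte.
So the memory order matches the most-significant-first order: 6B E3 D9 BE 09 71.

6B E3 D9 BE 09 71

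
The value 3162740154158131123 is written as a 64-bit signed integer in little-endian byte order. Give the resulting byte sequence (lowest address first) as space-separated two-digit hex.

B3 A7 75 CD 69 4F E4 2B

3162740154158131123 in hexadecimal, padded to 64 bits, is 0x2BE44F69CD75A7B3.
Split into bytes (most-significant first): 2B E4 4F 69 CD 75 A7 B3.
In little-endian order the low byte comes first in memory.
So at ascending addresses the bytes are B3 A7 75 CD 69 4F E4 2B.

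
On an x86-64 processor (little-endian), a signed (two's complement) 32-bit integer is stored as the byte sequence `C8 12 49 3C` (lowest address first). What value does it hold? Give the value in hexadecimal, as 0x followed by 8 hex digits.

0x3C4912C8

Little-endian stores the least-significant byte at the lowest address.
Reassemble most-significant byte first: 3C 49 12 C8 → 0x3C4912C8.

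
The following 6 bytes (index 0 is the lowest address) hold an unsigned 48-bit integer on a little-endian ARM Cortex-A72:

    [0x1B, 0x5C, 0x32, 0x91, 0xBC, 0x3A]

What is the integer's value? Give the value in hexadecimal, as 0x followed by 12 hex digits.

Little-endian stores the least-significant byte at the lowest address.
Reassemble most-significant byte first: 3A BC 91 32 5C 1B → 0x3ABC91325C1B.

0x3ABC91325C1B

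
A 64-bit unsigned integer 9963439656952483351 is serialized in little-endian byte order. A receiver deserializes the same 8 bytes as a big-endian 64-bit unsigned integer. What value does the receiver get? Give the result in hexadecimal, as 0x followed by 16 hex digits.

9963439656952483351 in 64-bit hexadecimal is 0x8A453F9455B14E17.
Stored little-endian, the bytes at ascending addresses are 17 4E B1 55 94 3F 45 8A.
Read back as big-endian, the last byte is least significant, giving 0x174EB155943F458A.

0x174EB155943F458A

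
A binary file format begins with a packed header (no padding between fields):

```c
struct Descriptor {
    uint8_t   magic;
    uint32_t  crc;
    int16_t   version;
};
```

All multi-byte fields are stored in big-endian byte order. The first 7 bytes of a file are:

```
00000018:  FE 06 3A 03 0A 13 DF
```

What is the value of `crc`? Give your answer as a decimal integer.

`crc` follows `magic` (1 byte), so it starts at byte offset 1 and occupies 4 bytes.
Bytes at offsets 1..4: 06 3A 03 0A.
Big-endian: lowest address holds the most-significant byte.
The bytes are already most-significant first: 0x063A030A.
0x063A030A = 104465162.

104465162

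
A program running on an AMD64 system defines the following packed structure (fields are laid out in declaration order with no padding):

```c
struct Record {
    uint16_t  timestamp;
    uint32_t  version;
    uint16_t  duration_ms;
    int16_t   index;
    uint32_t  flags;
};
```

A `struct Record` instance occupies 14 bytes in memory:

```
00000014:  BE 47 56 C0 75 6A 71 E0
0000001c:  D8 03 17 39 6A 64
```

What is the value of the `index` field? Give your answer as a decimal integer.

`index` follows `timestamp` (2 B), `version` (4 B), `duration_ms` (2 B), so it starts at offset 2 + 4 + 2 = 8 and occupies 2 bytes.
Bytes at offsets 8..9: D8 03.
Little-endian: lowest address holds the least-significant byte.
Reassemble most-significant byte first: 03 D8 → 0x03D8.
0x03D8 = 984.

984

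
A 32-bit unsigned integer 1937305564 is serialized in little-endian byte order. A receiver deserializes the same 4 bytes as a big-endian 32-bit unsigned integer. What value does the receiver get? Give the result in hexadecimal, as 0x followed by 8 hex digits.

0xDCEF7873

1937305564 in 32-bit hexadecimal is 0x7378EFDC.
Stored little-endian, the bytes at ascending addresses are DC EF 78 73.
Read back as big-endian, the last byte is least significant, giving 0xDCEF7873.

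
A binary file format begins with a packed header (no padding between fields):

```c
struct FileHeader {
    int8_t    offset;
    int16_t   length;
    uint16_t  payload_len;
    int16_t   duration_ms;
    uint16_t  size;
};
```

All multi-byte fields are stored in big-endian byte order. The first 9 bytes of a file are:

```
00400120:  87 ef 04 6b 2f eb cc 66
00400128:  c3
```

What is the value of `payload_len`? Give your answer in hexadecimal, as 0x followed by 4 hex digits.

`payload_len` follows `offset` (1 B), `length` (2 B), so it starts at offset 1 + 2 = 3 and occupies 2 bytes.
Bytes at offsets 3..4: 6B 2F.
In big-endian order the high byte comes first in memory.
The bytes are already most-significant first: 0x6B2F.

0x6B2F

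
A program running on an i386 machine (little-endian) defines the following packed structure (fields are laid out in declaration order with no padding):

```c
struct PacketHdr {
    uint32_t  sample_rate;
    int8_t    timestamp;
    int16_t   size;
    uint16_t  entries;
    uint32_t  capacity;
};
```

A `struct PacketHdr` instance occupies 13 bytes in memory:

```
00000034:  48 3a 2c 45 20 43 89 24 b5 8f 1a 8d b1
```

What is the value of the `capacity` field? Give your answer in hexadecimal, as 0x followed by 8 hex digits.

`capacity` follows `sample_rate` (4 B), `timestamp` (1 B), `size` (2 B), `entries` (2 B), so it starts at offset 4 + 1 + 2 + 2 = 9 and occupies 4 bytes.
Bytes at offsets 9..12: 8F 1A 8D B1.
In little-endian order the low byte comes first in memory.
Reassemble most-significant byte first: B1 8D 1A 8F → 0xB18D1A8F.

0xB18D1A8F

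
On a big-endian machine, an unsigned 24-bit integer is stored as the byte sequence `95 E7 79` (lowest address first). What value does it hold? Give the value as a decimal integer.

9824121

Big-endian: lowest address holds the most-significant byte.
The bytes are already most-significant first: 0x95E779.
0x95E779 = 9824121.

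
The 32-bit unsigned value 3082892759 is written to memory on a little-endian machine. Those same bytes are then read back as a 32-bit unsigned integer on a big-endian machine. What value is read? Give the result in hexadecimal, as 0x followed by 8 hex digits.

0xD735C1B7

3082892759 in 32-bit hexadecimal is 0xB7C135D7.
Stored little-endian, the bytes at ascending addresses are D7 35 C1 B7.
Read back as big-endian, the last byte is least significant, giving 0xD735C1B7.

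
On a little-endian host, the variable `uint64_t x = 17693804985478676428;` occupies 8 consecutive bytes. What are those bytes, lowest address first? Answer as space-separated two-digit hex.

17693804985478676428 in hexadecimal, padded to 64 bits, is 0xF58D05E3747DFFCC.
Split into bytes (most-significant first): F5 8D 05 E3 74 7D FF CC.
Little-endian stores the least-significant byte at the lowest address.
So at ascending addresses the bytes are CC FF 7D 74 E3 05 8D F5.

CC FF 7D 74 E3 05 8D F5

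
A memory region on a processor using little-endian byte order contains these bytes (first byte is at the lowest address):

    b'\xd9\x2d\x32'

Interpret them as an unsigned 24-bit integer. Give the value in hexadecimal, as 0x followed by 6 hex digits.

0x322DD9

In little-endian order the low byte comes first in memory.
Reassemble most-significant byte first: 32 2D D9 → 0x322DD9.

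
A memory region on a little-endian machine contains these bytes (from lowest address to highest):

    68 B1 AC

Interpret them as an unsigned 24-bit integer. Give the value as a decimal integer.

In little-endian order the low byte comes first in memory.
Reassemble most-significant byte first: AC B1 68 → 0xACB168.
0xACB168 = 11317608.

11317608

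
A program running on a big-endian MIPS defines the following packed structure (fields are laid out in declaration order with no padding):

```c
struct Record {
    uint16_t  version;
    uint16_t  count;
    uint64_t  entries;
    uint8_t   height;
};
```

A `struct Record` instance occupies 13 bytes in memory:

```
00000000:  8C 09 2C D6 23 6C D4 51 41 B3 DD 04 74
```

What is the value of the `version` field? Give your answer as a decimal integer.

35849

`version` is the first field, at byte offset 0, occupying 2 bytes.
Bytes at offsets 0..1: 8C 09.
In big-endian order the high byte comes first in memory.
The bytes are already most-significant first: 0x8C09.
0x8C09 = 35849.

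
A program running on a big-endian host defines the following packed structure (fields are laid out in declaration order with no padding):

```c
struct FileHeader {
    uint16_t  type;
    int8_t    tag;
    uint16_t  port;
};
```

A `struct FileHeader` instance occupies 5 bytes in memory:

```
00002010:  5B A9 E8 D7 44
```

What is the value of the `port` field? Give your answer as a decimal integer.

55108

`port` follows `type` (2 B), `tag` (1 B), so it starts at offset 2 + 1 = 3 and occupies 2 bytes.
Bytes at offsets 3..4: D7 44.
Big-endian stores the most-significant byte at the lowest address.
The bytes are already most-significant first: 0xD744.
0xD744 = 55108.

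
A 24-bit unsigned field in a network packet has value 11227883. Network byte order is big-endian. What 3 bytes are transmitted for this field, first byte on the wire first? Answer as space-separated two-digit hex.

11227883 in hexadecimal, padded to 24 bits, is 0xAB52EB.
Split into bytes (most-significant first): AB 52 EB.
Big-endian: lowest address holds the most-significant byte.
So the memory order matches the most-significant-first order: AB 52 EB.

AB 52 EB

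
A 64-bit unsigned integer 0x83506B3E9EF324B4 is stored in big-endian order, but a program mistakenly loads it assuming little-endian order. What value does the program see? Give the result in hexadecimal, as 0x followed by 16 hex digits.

Stored big-endian, the bytes at ascending addresses are 83 50 6B 3E 9E F3 24 B4.
Read back as little-endian, the first byte is least significant, giving 0xB424F39E3E6B5083.

0xB424F39E3E6B5083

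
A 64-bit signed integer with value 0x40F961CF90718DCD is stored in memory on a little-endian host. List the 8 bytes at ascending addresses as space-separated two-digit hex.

Split into bytes (most-significant first): 40 F9 61 CF 90 71 8D CD.
Little-endian stores the least-significant byte at the lowest address.
So at ascending addresses the bytes are CD 8D 71 90 CF 61 F9 40.

CD 8D 71 90 CF 61 F9 40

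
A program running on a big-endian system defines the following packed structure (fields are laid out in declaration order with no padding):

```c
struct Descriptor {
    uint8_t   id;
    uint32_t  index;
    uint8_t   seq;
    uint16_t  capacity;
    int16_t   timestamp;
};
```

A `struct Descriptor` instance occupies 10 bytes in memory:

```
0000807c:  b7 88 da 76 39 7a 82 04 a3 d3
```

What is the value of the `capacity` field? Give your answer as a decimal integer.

33284

`capacity` follows `id` (1 B), `index` (4 B), `seq` (1 B), so it starts at offset 1 + 4 + 1 = 6 and occupies 2 bytes.
Bytes at offsets 6..7: 82 04.
Big-endian: lowest address holds the most-significant byte.
The bytes are already most-significant first: 0x8204.
0x8204 = 33284.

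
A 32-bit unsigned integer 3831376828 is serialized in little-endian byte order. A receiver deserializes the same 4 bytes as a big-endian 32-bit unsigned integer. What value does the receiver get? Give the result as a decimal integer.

3156958948

3831376828 in 32-bit hexadecimal is 0xE45E2BBC.
Stored little-endian, the bytes at ascending addresses are BC 2B 5E E4.
Read back as big-endian, the last byte is least significant, giving 0xBC2B5EE4.
0xBC2B5EE4 = 3156958948.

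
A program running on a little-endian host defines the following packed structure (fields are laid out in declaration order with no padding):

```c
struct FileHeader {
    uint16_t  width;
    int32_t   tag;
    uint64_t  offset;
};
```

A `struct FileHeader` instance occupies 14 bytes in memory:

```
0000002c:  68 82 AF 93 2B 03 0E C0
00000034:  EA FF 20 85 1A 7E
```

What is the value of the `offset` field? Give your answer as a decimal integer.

`offset` follows `width` (2 B), `tag` (4 B), so it starts at offset 2 + 4 = 6 and occupies 8 bytes.
Bytes at offsets 6..13: 0E C0 EA FF 20 85 1A 7E.
Little-endian: lowest address holds the least-significant byte.
Reassemble most-significant byte first: 7E 1A 85 20 FF EA C0 0E → 0x7E1A8520FFEAC00E.
0x7E1A8520FFEAC00E = 9086721574952419342.

9086721574952419342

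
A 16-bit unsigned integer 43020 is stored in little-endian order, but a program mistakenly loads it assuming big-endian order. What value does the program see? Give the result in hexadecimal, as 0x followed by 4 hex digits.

0x0CA8

43020 in 16-bit hexadecimal is 0xA80C.
Stored little-endian, the bytes at ascending addresses are 0C A8.
Read back as big-endian, the last byte is least significant, giving 0x0CA8.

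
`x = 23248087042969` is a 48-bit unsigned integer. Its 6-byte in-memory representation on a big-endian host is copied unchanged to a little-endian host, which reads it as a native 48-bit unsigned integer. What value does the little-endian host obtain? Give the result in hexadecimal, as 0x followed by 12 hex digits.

0x994BF8DD2415

23248087042969 in 48-bit hexadecimal is 0x1524DDF84B99.
Stored big-endian, the bytes at ascending addresses are 15 24 DD F8 4B 99.
Read back as little-endian, the first byte is least significant, giving 0x994BF8DD2415.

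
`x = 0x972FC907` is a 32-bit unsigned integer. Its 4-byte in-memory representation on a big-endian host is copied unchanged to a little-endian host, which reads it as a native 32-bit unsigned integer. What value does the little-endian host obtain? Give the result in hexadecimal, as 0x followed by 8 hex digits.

0x07C92F97

Stored big-endian, the bytes at ascending addresses are 97 2F C9 07.
Read back as little-endian, the first byte is least significant, giving 0x07C92F97.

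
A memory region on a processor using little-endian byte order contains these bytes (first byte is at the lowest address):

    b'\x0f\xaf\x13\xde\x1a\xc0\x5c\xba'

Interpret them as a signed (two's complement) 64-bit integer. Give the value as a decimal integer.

-5017924663170060529

In little-endian order the low byte comes first in memory.
Reassemble most-significant byte first: BA 5C C0 1A DE 13 AF 0F → 0xBA5CC01ADE13AF0F.
Top bit is set, so as a signed 64-bit value this is 0xBA5CC01ADE13AF0F − 2^64 = -5017924663170060529.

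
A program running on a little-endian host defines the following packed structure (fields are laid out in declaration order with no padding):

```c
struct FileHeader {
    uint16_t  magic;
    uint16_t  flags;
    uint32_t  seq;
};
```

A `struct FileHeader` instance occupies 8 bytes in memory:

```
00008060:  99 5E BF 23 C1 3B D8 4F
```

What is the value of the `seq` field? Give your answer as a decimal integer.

1339571137

`seq` follows `magic` (2 B), `flags` (2 B), so it starts at offset 2 + 2 = 4 and occupies 4 bytes.
Bytes at offsets 4..7: C1 3B D8 4F.
In little-endian order the low byte comes first in memory.
Reassemble most-significant byte first: 4F D8 3B C1 → 0x4FD83BC1.
0x4FD83BC1 = 1339571137.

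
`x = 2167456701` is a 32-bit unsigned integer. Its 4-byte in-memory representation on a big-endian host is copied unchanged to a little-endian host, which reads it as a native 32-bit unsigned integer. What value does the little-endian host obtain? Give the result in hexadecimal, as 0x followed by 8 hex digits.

0xBDC33081

2167456701 in 32-bit hexadecimal is 0x8130C3BD.
Stored big-endian, the bytes at ascending addresses are 81 30 C3 BD.
Read back as little-endian, the first byte is least significant, giving 0xBDC33081.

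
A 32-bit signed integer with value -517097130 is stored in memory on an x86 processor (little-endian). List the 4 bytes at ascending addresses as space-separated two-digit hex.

Two's complement of -517097130 in 32 bits: 517097130 = 0x1ED246AA; invert → 0xE12DB955; add 1 → 0xE12DB956.
Split into bytes (most-significant first): E1 2D B9 56.
Little-endian: lowest address holds the least-significant byte.
So at ascending addresses the bytes are 56 B9 2D E1.

56 B9 2D E1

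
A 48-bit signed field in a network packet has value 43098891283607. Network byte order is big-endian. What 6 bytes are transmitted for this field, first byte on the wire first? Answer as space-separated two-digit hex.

27 32 BE 1A EC 97

43098891283607 in hexadecimal, padded to 48 bits, is 0x2732BE1AEC97.
Split into bytes (most-significant first): 27 32 BE 1A EC 97.
Big-endian stores the most-significant byte at the lowest address.
So the memory order matches the most-significant-first order: 27 32 BE 1A EC 97.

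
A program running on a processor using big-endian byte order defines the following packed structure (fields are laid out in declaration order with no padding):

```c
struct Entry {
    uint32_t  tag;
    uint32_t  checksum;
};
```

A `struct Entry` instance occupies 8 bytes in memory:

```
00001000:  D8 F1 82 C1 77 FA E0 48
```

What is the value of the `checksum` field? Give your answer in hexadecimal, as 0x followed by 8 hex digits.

`checksum` follows `tag` (4 bytes), so it starts at byte offset 4 and occupies 4 bytes.
Bytes at offsets 4..7: 77 FA E0 48.
Big-endian: lowest address holds the most-significant byte.
The bytes are already most-significant first: 0x77FAE048.

0x77FAE048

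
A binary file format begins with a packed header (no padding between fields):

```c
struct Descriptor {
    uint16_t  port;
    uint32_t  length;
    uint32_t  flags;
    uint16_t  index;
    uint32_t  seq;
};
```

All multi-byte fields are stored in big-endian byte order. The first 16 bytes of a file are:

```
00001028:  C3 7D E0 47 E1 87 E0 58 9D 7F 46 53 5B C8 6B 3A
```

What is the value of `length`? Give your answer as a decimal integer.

3762807175

`length` follows `port` (2 bytes), so it starts at byte offset 2 and occupies 4 bytes.
Bytes at offsets 2..5: E0 47 E1 87.
In big-endian order the high byte comes first in memory.
The bytes are already most-significant first: 0xE047E187.
0xE047E187 = 3762807175.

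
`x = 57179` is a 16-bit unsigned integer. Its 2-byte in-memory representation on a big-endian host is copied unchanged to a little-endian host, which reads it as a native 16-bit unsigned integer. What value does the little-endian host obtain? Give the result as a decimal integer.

57179 in 16-bit hexadecimal is 0xDF5B.
Stored big-endian, the bytes at ascending addresses are DF 5B.
Read back as little-endian, the first byte is least significant, giving 0x5BDF.
0x5BDF = 23519.

23519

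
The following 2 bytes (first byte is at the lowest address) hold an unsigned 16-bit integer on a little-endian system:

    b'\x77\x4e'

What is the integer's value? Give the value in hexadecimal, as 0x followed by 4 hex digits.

In little-endian order the low byte comes first in memory.
Reassemble most-significant byte first: 4E 77 → 0x4E77.

0x4E77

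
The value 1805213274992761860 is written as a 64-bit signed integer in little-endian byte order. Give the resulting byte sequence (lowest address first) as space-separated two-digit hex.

04 5C C3 BF E8 67 0D 19

1805213274992761860 in hexadecimal, padded to 64 bits, is 0x190D67E8BFC35C04.
Split into bytes (most-significant first): 19 0D 67 E8 BF C3 5C 04.
Little-endian: lowest address holds the least-significant byte.
So at ascending addresses the bytes are 04 5C C3 BF E8 67 0D 19.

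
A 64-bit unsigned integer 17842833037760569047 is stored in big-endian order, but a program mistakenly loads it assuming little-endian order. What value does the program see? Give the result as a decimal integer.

15536946792489459447

17842833037760569047 in 64-bit hexadecimal is 0xF79E7A1CCA529ED7.
Stored big-endian, the bytes at ascending addresses are F7 9E 7A 1C CA 52 9E D7.
Read back as little-endian, the first byte is least significant, giving 0xD79E52CA1C7A9EF7.
0xD79E52CA1C7A9EF7 = 15536946792489459447.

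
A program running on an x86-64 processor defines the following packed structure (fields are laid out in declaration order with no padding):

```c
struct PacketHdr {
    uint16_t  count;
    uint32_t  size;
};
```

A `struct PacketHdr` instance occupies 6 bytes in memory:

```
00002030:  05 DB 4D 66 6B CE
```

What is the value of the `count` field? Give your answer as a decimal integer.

`count` is the first field, at byte offset 0, occupying 2 bytes.
Bytes at offsets 0..1: 05 DB.
Little-endian stores the least-significant byte at the lowest address.
Reassemble most-significant byte first: DB 05 → 0xDB05.
0xDB05 = 56069.

56069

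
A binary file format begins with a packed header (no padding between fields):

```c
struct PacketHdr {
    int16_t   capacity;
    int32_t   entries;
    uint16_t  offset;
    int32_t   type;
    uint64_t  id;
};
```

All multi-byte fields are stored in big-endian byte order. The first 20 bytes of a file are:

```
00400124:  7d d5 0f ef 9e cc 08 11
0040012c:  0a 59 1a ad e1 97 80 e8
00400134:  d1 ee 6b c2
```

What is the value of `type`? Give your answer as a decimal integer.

173611693

`type` follows `capacity` (2 B), `entries` (4 B), `offset` (2 B), so it starts at offset 2 + 4 + 2 = 8 and occupies 4 bytes.
Bytes at offsets 8..11: 0A 59 1A AD.
Big-endian: lowest address holds the most-significant byte.
The bytes are already most-significant first: 0x0A591AAD.
0x0A591AAD = 173611693.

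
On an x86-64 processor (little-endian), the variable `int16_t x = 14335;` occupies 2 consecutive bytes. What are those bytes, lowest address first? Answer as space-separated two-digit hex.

14335 in hexadecimal, padded to 16 bits, is 0x37FF.
Split into bytes (most-significant first): 37 FF.
In little-endian order the low byte comes first in memory.
So at ascending addresses the bytes are FF 37.

FF 37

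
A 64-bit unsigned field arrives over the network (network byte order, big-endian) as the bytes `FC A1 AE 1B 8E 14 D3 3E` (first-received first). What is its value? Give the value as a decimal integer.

In big-endian order the high byte comes first in memory.
The bytes are already most-significant first: 0xFCA1AE1B8E14D33E.
0xFCA1AE1B8E14D33E = 18204022602179334974.

18204022602179334974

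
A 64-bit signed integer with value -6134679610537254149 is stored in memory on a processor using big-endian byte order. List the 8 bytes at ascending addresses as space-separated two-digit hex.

AA DD 3D 65 AB 18 62 FB

Two's complement of -6134679610537254149 in 64 bits: 6134679610537254149 = 0x5522C29A54E79D05; invert → 0xAADD3D65AB1862FA; add 1 → 0xAADD3D65AB1862FB.
Split into bytes (most-significant first): AA DD 3D 65 AB 18 62 FB.
Big-endian stores the most-significant byte at the lowest address.
So the memory order matches the most-significant-first order: AA DD 3D 65 AB 18 62 FB.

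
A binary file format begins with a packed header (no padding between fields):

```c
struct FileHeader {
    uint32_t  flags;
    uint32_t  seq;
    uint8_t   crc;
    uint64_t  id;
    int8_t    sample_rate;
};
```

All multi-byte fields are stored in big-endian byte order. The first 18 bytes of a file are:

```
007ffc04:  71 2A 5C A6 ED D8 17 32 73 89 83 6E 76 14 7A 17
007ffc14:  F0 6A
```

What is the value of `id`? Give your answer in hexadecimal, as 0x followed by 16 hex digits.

`id` follows `flags` (4 B), `seq` (4 B), `crc` (1 B), so it starts at offset 4 + 4 + 1 = 9 and occupies 8 bytes.
Bytes at offsets 9..16: 89 83 6E 76 14 7A 17 F0.
Big-endian stores the most-significant byte at the lowest address.
The bytes are already most-significant first: 0x89836E76147A17F0.

0x89836E76147A17F0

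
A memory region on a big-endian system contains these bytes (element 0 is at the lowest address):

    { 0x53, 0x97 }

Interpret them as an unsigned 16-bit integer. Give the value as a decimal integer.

Big-endian stores the most-significant byte at the lowest address.
The bytes are already most-significant first: 0x5397.
0x5397 = 21399.

21399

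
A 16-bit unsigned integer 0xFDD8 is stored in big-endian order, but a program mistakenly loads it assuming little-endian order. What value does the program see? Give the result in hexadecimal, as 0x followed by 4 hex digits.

0xD8FD

Stored big-endian, the bytes at ascending addresses are FD D8.
Read back as little-endian, the first byte is least significant, giving 0xD8FD.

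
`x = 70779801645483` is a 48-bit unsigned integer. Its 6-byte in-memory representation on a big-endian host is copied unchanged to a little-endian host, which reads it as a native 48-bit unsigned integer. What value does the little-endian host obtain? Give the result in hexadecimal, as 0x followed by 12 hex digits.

70779801645483 in 48-bit hexadecimal is 0x405FB4EF31AB.
Stored big-endian, the bytes at ascending addresses are 40 5F B4 EF 31 AB.
Read back as little-endian, the first byte is least significant, giving 0xAB31EFB45F40.

0xAB31EFB45F40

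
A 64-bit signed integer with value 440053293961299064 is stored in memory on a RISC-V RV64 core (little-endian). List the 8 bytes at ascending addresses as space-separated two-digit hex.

78 C4 CD AC 23 62 1B 06

440053293961299064 in hexadecimal, padded to 64 bits, is 0x061B6223ACCDC478.
Split into bytes (most-significant first): 06 1B 62 23 AC CD C4 78.
Little-endian stores the least-significant byte at the lowest address.
So at ascending addresses the bytes are 78 C4 CD AC 23 62 1B 06.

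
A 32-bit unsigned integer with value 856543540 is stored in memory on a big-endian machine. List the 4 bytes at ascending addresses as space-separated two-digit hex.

856543540 in hexadecimal, padded to 32 bits, is 0x330DD134.
Split into bytes (most-significant first): 33 0D D1 34.
Big-endian: lowest address holds the most-significant byte.
So the memory order matches the most-significant-first order: 33 0D D1 34.

33 0D D1 34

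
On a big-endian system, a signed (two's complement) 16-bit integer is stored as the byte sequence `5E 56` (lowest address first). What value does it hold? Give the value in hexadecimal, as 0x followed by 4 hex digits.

Big-endian stores the most-significant byte at the lowest address.
The bytes are already most-significant first: 0x5E56.

0x5E56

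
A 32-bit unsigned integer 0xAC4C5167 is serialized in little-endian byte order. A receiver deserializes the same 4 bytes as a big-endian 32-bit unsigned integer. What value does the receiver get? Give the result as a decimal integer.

Stored little-endian, the bytes at ascending addresses are 67 51 4C AC.
Read back as big-endian, the last byte is least significant, giving 0x67514CAC.
0x67514CAC = 1733381292.

1733381292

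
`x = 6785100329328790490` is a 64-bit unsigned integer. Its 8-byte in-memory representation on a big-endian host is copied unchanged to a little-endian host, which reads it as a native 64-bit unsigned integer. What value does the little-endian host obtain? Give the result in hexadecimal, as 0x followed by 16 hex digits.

6785100329328790490 in 64-bit hexadecimal is 0x5E2984CCEF074BDA.
Stored big-endian, the bytes at ascending addresses are 5E 29 84 CC EF 07 4B DA.
Read back as little-endian, the first byte is least significant, giving 0xDA4B07EFCC84295E.

0xDA4B07EFCC84295E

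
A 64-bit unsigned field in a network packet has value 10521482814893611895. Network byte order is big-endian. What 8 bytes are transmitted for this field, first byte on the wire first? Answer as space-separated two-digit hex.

92 03 D0 DF FC 1C 5B 77

10521482814893611895 in hexadecimal, padded to 64 bits, is 0x9203D0DFFC1C5B77.
Split into bytes (most-significant first): 92 03 D0 DF FC 1C 5B 77.
Big-endian: lowest address holds the most-significant byte.
So the memory order matches the most-significant-first order: 92 03 D0 DF FC 1C 5B 77.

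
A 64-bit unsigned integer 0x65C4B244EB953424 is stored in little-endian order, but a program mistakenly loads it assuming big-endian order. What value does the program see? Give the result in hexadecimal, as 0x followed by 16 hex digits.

Stored little-endian, the bytes at ascending addresses are 24 34 95 EB 44 B2 C4 65.
Read back as big-endian, the last byte is least significant, giving 0x243495EB44B2C465.

0x243495EB44B2C465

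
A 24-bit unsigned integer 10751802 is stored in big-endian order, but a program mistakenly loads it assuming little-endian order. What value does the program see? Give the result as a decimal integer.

10751802 in 24-bit hexadecimal is 0xA40F3A.
Stored big-endian, the bytes at ascending addresses are A4 0F 3A.
Read back as little-endian, the first byte is least significant, giving 0x3A0FA4.
0x3A0FA4 = 3805092.

3805092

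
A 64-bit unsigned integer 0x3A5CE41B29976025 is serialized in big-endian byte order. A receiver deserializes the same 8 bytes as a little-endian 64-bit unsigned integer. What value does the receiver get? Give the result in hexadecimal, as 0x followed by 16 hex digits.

Stored big-endian, the bytes at ascending addresses are 3A 5C E4 1B 29 97 60 25.
Read back as little-endian, the first byte is least significant, giving 0x256097291BE45C3A.

0x256097291BE45C3A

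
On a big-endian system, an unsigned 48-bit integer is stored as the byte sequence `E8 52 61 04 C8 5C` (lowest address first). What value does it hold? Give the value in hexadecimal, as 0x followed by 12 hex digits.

0xE8526104C85C

Big-endian stores the most-significant byte at the lowest address.
The bytes are already most-significant first: 0xE8526104C85C.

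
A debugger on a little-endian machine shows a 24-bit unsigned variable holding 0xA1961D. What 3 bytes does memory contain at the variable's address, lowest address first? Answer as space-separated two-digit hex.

1D 96 A1

Split into bytes (most-significant first): A1 96 1D.
In little-endian order the low byte comes first in memory.
So at ascending addresses the bytes are 1D 96 A1.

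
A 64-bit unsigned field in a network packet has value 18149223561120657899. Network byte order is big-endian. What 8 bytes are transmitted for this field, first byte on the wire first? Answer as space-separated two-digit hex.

FB DE FE AB 8D BF 31 EB

18149223561120657899 in hexadecimal, padded to 64 bits, is 0xFBDEFEAB8DBF31EB.
Split into bytes (most-significant first): FB DE FE AB 8D BF 31 EB.
Big-endian: lowest address holds the most-significant byte.
So the memory order matches the most-significant-first order: FB DE FE AB 8D BF 31 EB.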